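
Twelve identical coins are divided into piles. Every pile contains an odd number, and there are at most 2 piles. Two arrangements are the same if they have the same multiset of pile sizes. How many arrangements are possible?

3

They are:
1, 11
3, 9
5, 7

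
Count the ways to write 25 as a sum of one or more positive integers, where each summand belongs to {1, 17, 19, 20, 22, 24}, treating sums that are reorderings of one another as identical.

6

They are:
24 + 1
22 + 1 + 1 + 1
20 + 1 + 1 + 1 + 1 + 1
19 + 1 + 1 + 1 + 1 + 1 + 1
17 + 1 + 1 + 1 + 1 + 1 + 1 + 1 + 1
1 + 1 + 1 + 1 + 1 + 1 + 1 + 1 + 1 + 1 + 1 + 1 + 1 + 1 + 1 + 1 + 1 + 1 + 1 + 1 + 1 + 1 + 1 + 1 + 1
Counting gives 6.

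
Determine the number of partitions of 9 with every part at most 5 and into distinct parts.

3

They are:
5+4
5+3+1
4+3+2
Counting gives 3.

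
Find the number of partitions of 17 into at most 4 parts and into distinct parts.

36

There are too many to list fully; the first 12 (by largest part) are:
17
16+1
15+2
14+3
14+2+1
13+4
13+3+1
12+5
12+4+1
12+3+2
11+6
11+5+1
…and 24 more, for 36 total.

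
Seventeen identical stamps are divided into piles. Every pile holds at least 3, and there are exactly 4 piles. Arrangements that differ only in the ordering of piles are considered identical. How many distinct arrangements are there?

Enumerating:
8, 3, 3, 3
7, 4, 3, 3
6, 5, 3, 3
6, 4, 4, 3
5, 5, 4, 3
5, 4, 4, 4
Counting gives 6.

6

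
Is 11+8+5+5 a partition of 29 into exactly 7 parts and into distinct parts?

No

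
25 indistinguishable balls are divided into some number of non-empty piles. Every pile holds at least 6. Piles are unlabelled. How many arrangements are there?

17

They are:
25
19, 6
18, 7
17, 8
16, 9
15, 10
14, 11
13, 12
13, 6, 6
12, 7, 6
11, 8, 6
11, 7, 7
10, 9, 6
10, 8, 7
9, 9, 7
9, 8, 8
7, 6, 6, 6
Counting gives 17.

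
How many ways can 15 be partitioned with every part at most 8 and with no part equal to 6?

117

There are 117 such partitions.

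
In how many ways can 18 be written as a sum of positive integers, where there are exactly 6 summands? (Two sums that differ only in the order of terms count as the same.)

There are too many to list fully; the first 12 (by largest part) are:
13, 1, 1, 1, 1, 1
12, 2, 1, 1, 1, 1
11, 3, 1, 1, 1, 1
11, 2, 2, 1, 1, 1
10, 4, 1, 1, 1, 1
10, 3, 2, 1, 1, 1
10, 2, 2, 2, 1, 1
9, 5, 1, 1, 1, 1
9, 4, 2, 1, 1, 1
9, 3, 3, 1, 1, 1
9, 3, 2, 2, 1, 1
9, 2, 2, 2, 2, 1
…and 46 more, for 58 total.

58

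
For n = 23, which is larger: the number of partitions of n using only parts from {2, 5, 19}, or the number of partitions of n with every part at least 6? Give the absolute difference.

Partitions of 23 using only parts from {2, 5, 19}: 3.
Partitions of 23 with every part at least 6: 12.
|3 − 12| = 9.

9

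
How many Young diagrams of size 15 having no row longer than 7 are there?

Enumerating by decreasing first part gives 131 partitions in all.

131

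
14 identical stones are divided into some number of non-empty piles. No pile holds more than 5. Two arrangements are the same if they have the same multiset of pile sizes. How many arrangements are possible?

There are too many to list fully; the first 12 (by largest part) are:
5, 5, 4
5, 5, 3, 1
5, 5, 2, 2
5, 5, 2, 1, 1
5, 5, 1, 1, 1, 1
5, 4, 4, 1
5, 4, 3, 2
5, 4, 3, 1, 1
5, 4, 2, 2, 1
5, 4, 2, 1, 1, 1
5, 4, 1, 1, 1, 1, 1
5, 3, 3, 3
…and 58 more, for 70 total.

70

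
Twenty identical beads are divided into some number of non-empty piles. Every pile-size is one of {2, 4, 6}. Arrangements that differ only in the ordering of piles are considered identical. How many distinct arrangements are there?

14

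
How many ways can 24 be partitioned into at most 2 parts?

Enumerating:
24
23,1
22,2
21,3
20,4
19,5
18,6
17,7
16,8
15,9
14,10
13,11
12,12

13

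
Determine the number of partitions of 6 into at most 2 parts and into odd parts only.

2

They are:
1,5
3,3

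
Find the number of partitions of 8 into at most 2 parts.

5

Enumerating:
8
7+1
6+2
5+3
4+4
Counting gives 5.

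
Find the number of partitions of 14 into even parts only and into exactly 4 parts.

3

The partitions of 14 that satisfy the conditions:
8, 2, 2, 2
6, 4, 2, 2
4, 4, 4, 2
That's 3 in total.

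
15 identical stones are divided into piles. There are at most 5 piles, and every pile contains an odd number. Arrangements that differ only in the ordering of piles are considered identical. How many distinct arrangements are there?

They are:
15
13+1+1
11+3+1
11+1+1+1+1
9+5+1
9+3+3
9+3+1+1+1
7+7+1
7+5+3
7+5+1+1+1
7+3+3+1+1
5+5+5
5+5+3+1+1
5+3+3+3+1
3+3+3+3+3

15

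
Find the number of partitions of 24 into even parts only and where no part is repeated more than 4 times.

60

There are too many to list fully; the first 12 (by largest part) are:
24
22+2
20+4
20+2+2
18+6
18+4+2
18+2+2+2
16+8
16+6+2
16+4+4
16+4+2+2
16+2+2+2+2
…and 48 more, for 60 total.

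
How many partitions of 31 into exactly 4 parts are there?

225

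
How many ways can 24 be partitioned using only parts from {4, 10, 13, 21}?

Enumerating:
4 + 10 + 10
4 + 4 + 4 + 4 + 4 + 4

2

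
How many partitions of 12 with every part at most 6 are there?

58

There are too many to list fully; the first 12 (by largest part) are:
6, 6
6, 5, 1
6, 4, 2
6, 4, 1, 1
6, 3, 3
6, 3, 2, 1
6, 3, 1, 1, 1
6, 2, 2, 2
6, 2, 2, 1, 1
6, 2, 1, 1, 1, 1
6, 1, 1, 1, 1, 1, 1
5, 5, 2
…and 46 more, for 58 total.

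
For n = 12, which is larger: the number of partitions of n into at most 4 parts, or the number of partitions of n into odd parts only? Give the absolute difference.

Partitions of 12 into at most 4 parts: 34.
Partitions of 12 into odd parts only: 15.
|34 − 15| = 19.

19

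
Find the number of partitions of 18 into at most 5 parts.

Systematic enumeration (by largest part, then next-largest, …) yields 141.

141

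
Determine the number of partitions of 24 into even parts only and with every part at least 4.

The partitions of 24 that satisfy the conditions:
24
20, 4
18, 6
16, 8
16, 4, 4
14, 10
14, 6, 4
12, 12
12, 8, 4
12, 6, 6
12, 4, 4, 4
10, 10, 4
10, 8, 6
10, 6, 4, 4
8, 8, 8
8, 8, 4, 4
8, 6, 6, 4
8, 4, 4, 4, 4
6, 6, 6, 6
6, 6, 4, 4, 4
4, 4, 4, 4, 4, 4
Counting gives 21.

21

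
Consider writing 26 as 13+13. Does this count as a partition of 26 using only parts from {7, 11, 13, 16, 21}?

The parts sum to 26, and the condition 'each summand belongs to {7, 11, 13, 16, 21}' holds.

Yes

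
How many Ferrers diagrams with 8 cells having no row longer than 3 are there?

10

Listing the qualifying partitions of 8:
3 + 3 + 2
3 + 3 + 1 + 1
3 + 2 + 2 + 1
3 + 2 + 1 + 1 + 1
3 + 1 + 1 + 1 + 1 + 1
2 + 2 + 2 + 2
2 + 2 + 2 + 1 + 1
2 + 2 + 1 + 1 + 1 + 1
2 + 1 + 1 + 1 + 1 + 1 + 1
1 + 1 + 1 + 1 + 1 + 1 + 1 + 1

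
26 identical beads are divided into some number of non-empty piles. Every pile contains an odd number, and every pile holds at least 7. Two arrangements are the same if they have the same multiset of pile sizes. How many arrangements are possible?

Listing the qualifying partitions of 26:
19, 7
17, 9
15, 11
13, 13
That's 4 in total.

4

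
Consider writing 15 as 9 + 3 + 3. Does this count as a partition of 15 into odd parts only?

The parts sum to 15, and the condition 'every summand is odd' holds.

Yes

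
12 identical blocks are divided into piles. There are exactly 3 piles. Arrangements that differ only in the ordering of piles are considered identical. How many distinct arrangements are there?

Enumerating:
10 + 1 + 1
9 + 2 + 1
8 + 3 + 1
8 + 2 + 2
7 + 4 + 1
7 + 3 + 2
6 + 5 + 1
6 + 4 + 2
6 + 3 + 3
5 + 5 + 2
5 + 4 + 3
4 + 4 + 4
Counting gives 12.

12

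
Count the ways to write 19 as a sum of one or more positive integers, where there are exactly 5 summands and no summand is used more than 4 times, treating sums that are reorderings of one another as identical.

70

There are too many to list fully; the first 12 (by largest part) are:
1, 1, 1, 1, 15
1, 1, 1, 2, 14
1, 1, 1, 3, 13
1, 1, 2, 2, 13
1, 1, 1, 4, 12
1, 1, 2, 3, 12
1, 2, 2, 2, 12
1, 1, 1, 5, 11
1, 1, 2, 4, 11
1, 1, 3, 3, 11
1, 2, 2, 3, 11
2, 2, 2, 2, 11
…and 58 more, for 70 total.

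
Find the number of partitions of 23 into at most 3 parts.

A partial list (first 12 by largest part):
23
22+1
21+2
21+1+1
20+3
20+2+1
19+4
19+3+1
19+2+2
18+5
18+4+1
18+3+2
…and 44 more, for 56 total.

56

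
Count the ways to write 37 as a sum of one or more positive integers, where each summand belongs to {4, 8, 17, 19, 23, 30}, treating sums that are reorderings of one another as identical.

They are:
17 + 8 + 8 + 4
17 + 8 + 4 + 4 + 4
17 + 4 + 4 + 4 + 4 + 4

3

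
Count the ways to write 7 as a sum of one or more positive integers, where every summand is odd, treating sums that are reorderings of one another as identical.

The partitions of 7 that satisfy the conditions:
7
5,1,1
3,3,1
3,1,1,1,1
1,1,1,1,1,1,1
Counting gives 5.

5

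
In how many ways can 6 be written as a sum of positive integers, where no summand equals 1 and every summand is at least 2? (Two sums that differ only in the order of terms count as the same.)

Listing the qualifying partitions of 6:
6
4 + 2
3 + 3
2 + 2 + 2
That's 4 in total.

4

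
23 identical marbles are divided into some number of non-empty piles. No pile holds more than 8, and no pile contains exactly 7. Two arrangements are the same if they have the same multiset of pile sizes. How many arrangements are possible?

Counting exhaustively, 578 partitions satisfy the conditions.

578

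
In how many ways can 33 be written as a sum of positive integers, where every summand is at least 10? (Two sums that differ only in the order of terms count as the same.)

They are:
33
10 + 23
11 + 22
12 + 21
13 + 20
14 + 19
15 + 18
16 + 17
10 + 10 + 13
10 + 11 + 12
11 + 11 + 11
That's 11 in total.

11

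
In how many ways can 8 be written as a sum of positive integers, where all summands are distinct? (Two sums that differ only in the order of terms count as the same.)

Listing the qualifying partitions of 8:
8
1,7
2,6
3,5
1,2,5
1,3,4
That's 6 in total.

6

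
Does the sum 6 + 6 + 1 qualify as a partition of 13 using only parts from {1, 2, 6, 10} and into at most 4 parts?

Yes

The parts sum to 13, and the condition 'each summand belongs to {1, 2, 6, 10}' holds; the condition 'there are at most 4 summands' holds.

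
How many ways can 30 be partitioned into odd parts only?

Systematic enumeration (by largest part, then next-largest, …) yields 296.

296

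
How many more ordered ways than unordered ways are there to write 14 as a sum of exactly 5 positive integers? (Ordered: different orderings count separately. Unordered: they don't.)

Ordered (compositions into 5 parts): C(13,4) = 715.
Partitions of 14 into exactly 5 parts: 23.
Difference: 715 − 23 = 692.

692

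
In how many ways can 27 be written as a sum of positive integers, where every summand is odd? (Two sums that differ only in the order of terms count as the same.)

There are 192 such partitions.

192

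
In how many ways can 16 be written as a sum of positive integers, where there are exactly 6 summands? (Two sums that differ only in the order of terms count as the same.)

35

There are too many to list fully; the first 12 (by largest part) are:
11+1+1+1+1+1
10+2+1+1+1+1
9+3+1+1+1+1
9+2+2+1+1+1
8+4+1+1+1+1
8+3+2+1+1+1
8+2+2+2+1+1
7+5+1+1+1+1
7+4+2+1+1+1
7+3+3+1+1+1
7+3+2+2+1+1
7+2+2+2+2+1
…and 23 more, for 35 total.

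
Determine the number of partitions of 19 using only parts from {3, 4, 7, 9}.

6

The partitions of 19 that satisfy the conditions:
9 + 7 + 3
9 + 4 + 3 + 3
7 + 4 + 4 + 4
7 + 3 + 3 + 3 + 3
4 + 4 + 4 + 4 + 3
4 + 3 + 3 + 3 + 3 + 3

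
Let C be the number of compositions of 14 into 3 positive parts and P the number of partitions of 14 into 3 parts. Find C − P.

62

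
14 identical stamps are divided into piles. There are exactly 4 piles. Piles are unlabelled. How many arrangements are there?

23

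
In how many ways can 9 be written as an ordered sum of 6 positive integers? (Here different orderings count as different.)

Equivalently, choose which 5 of the 8 gaps become plus signs: C(8,5) = 56.

56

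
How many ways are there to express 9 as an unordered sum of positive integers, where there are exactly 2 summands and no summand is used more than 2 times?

They are:
8,1
7,2
6,3
5,4
Counting gives 4.

4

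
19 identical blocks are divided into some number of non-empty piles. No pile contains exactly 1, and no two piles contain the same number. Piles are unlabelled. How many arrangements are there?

There are too many to list fully; the first 12 (by largest part) are:
19
17,2
16,3
15,4
14,5
14,3,2
13,6
13,4,2
12,7
12,5,2
12,4,3
11,8
…and 17 more, for 29 total.

29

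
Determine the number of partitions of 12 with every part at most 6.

58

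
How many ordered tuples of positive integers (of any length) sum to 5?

The number of compositions of n is 2^(n−1); here 2^4 = 16.

16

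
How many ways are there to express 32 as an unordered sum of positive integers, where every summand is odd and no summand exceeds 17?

Enumerating by decreasing first part gives 341 partitions in all.

341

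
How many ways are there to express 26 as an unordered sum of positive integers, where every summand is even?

101

There are 101 such partitions.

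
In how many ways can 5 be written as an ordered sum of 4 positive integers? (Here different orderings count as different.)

4

A composition of 5 into 4 positive parts is chosen by placing 3 dividers among the 4 gaps between 5 units: C(4,3) = 4.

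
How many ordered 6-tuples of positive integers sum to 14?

By stars and bars with positive parts, the count is C(13,5) = 1287.

1287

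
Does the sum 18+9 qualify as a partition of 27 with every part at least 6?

Yes

The parts sum to 27, and the condition 'every summand is at least 6' holds.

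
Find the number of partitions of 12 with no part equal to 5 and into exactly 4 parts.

Enumerating:
9+1+1+1
8+2+1+1
7+3+1+1
7+2+2+1
6+4+1+1
6+3+2+1
6+2+2+2
4+4+3+1
4+4+2+2
4+3+3+2
3+3+3+3

11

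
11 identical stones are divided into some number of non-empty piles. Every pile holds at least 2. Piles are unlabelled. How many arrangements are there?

They are:
11
2,9
3,8
4,7
2,2,7
5,6
2,3,6
2,4,5
3,3,5
2,2,2,5
3,4,4
2,2,3,4
2,3,3,3
2,2,2,2,3
That's 14 in total.

14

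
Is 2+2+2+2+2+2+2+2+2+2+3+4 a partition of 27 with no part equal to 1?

Yes

The parts sum to 27, and the condition 'no summand equals 1' holds.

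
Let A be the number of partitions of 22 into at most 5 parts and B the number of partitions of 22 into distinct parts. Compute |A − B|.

166

Partitions of 22 into at most 5 parts: 255.
Partitions of 22 into distinct parts: 89.
|255 − 89| = 166.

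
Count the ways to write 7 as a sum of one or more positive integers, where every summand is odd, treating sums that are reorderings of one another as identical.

Enumerating:
7
5 + 1 + 1
3 + 3 + 1
3 + 1 + 1 + 1 + 1
1 + 1 + 1 + 1 + 1 + 1 + 1
That's 5 in total.

5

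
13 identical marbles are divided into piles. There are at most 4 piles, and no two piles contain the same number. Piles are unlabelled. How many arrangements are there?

They are:
13
12, 1
11, 2
10, 3
10, 2, 1
9, 4
9, 3, 1
8, 5
8, 4, 1
8, 3, 2
7, 6
7, 5, 1
7, 4, 2
7, 3, 2, 1
6, 5, 2
6, 4, 3
6, 4, 2, 1
5, 4, 3, 1

18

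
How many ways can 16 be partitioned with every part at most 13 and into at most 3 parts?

There are too many to list fully; the first 12 (by largest part) are:
13, 3
13, 2, 1
12, 4
12, 3, 1
12, 2, 2
11, 5
11, 4, 1
11, 3, 2
10, 6
10, 5, 1
10, 4, 2
10, 3, 3
…and 14 more, for 26 total.

26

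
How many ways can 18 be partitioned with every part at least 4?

The partitions of 18 that satisfy the conditions:
18
14+4
13+5
12+6
11+7
10+8
10+4+4
9+9
9+5+4
8+6+4
8+5+5
7+7+4
7+6+5
6+6+6
6+4+4+4
5+5+4+4

16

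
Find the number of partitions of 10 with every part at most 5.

30

There are too many to list fully; the first 12 (by largest part) are:
5, 5
1, 4, 5
2, 3, 5
1, 1, 3, 5
1, 2, 2, 5
1, 1, 1, 2, 5
1, 1, 1, 1, 1, 5
2, 4, 4
1, 1, 4, 4
3, 3, 4
1, 2, 3, 4
1, 1, 1, 3, 4
…and 18 more, for 30 total.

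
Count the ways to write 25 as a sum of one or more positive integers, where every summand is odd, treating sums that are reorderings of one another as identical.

Counting exhaustively, 142 partitions satisfy the conditions.

142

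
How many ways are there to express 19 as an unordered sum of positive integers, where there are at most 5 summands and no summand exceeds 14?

There are 152 such partitions.

152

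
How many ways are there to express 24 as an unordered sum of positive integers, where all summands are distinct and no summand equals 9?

There are 99 such partitions.

99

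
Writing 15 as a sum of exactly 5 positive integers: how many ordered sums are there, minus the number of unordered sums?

Compositions: C(14,4) = 1001.
Unordered (partitions into 5 parts): 30.
Difference: 1001 − 30 = 971.

971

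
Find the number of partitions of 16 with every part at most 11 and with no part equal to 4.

Counting exhaustively, 143 partitions satisfy the conditions.

143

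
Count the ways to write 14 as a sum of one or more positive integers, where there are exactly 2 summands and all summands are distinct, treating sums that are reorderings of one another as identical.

6

The partitions of 14 that satisfy the conditions:
1+13
2+12
3+11
4+10
5+9
6+8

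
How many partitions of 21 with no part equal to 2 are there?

Systematic enumeration (by largest part, then next-largest, …) yields 302.

302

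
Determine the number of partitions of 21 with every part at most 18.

788

Systematic enumeration (by largest part, then next-largest, …) yields 788.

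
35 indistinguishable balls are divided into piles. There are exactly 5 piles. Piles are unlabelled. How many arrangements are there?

Enumerating by decreasing first part gives 674 partitions in all.

674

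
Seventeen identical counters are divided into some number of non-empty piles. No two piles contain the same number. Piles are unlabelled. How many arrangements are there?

There are too many to list fully; the first 12 (by largest part) are:
17
16 + 1
15 + 2
14 + 3
14 + 2 + 1
13 + 4
13 + 3 + 1
12 + 5
12 + 4 + 1
12 + 3 + 2
11 + 6
11 + 5 + 1
…and 26 more, for 38 total.

38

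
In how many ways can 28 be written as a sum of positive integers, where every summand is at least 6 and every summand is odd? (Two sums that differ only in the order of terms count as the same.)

5

Listing the qualifying partitions of 28:
21, 7
19, 9
17, 11
15, 13
7, 7, 7, 7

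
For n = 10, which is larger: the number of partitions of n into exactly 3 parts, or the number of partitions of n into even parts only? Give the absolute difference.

1

Partitions of 10 into exactly 3 parts: 8.
Partitions of 10 into even parts only: 7.
|8 − 7| = 1.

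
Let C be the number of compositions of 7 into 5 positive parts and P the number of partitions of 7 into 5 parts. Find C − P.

13

Compositions: C(6,4) = 15.
Unordered (partitions into 5 parts): 2.
Difference: 15 − 2 = 13.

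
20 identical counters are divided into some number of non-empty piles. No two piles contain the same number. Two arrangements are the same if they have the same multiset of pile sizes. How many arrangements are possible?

64

A partial list (first 12 by largest part):
20
19,1
18,2
17,3
17,2,1
16,4
16,3,1
15,5
15,4,1
15,3,2
14,6
14,5,1
…and 52 more, for 64 total.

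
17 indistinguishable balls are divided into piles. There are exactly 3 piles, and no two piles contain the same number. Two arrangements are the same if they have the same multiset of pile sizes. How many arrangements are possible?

16

The partitions of 17 that satisfy the conditions:
14,2,1
13,3,1
12,4,1
12,3,2
11,5,1
11,4,2
10,6,1
10,5,2
10,4,3
9,7,1
9,6,2
9,5,3
8,7,2
8,6,3
8,5,4
7,6,4
Counting gives 16.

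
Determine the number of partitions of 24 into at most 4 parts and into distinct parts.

Counting exhaustively, 96 partitions satisfy the conditions.

96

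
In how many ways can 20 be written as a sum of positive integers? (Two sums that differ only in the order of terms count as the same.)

Direct enumeration gives 627 partitions.

627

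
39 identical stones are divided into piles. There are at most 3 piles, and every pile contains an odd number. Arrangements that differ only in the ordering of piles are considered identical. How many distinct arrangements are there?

There are too many to list fully; the first 12 (by largest part) are:
39
37+1+1
35+3+1
33+5+1
33+3+3
31+7+1
31+5+3
29+9+1
29+7+3
29+5+5
27+11+1
27+9+3
…and 26 more, for 38 total.

38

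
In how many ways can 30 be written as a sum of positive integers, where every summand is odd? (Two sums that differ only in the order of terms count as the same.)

Counting exhaustively, 296 partitions satisfy the conditions.

296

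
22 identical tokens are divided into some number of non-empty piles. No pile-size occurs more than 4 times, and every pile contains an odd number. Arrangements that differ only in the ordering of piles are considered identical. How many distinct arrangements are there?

47

A partial list (first 12 by largest part):
1,21
3,19
1,1,1,19
5,17
1,1,3,17
7,15
1,1,5,15
1,3,3,15
1,1,1,1,3,15
9,13
1,1,7,13
1,3,5,13
…and 35 more, for 47 total.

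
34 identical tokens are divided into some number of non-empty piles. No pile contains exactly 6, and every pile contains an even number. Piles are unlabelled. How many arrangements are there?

There are 162 such partitions.

162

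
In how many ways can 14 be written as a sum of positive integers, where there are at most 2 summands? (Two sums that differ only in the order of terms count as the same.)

Listing the qualifying partitions of 14:
14
13 + 1
12 + 2
11 + 3
10 + 4
9 + 5
8 + 6
7 + 7
Counting gives 8.

8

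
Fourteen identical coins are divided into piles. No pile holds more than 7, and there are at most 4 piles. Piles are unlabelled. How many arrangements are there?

They are:
7,7
1,6,7
2,5,7
1,1,5,7
3,4,7
1,2,4,7
1,3,3,7
2,2,3,7
2,6,6
1,1,6,6
3,5,6
1,2,5,6
4,4,6
1,3,4,6
2,2,4,6
2,3,3,6
4,5,5
1,3,5,5
2,2,5,5
1,4,4,5
2,3,4,5
3,3,3,5
2,4,4,4
3,3,4,4

24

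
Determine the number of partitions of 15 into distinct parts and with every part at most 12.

Enumerating:
12+3
12+2+1
11+4
11+3+1
10+5
10+4+1
10+3+2
9+6
9+5+1
9+4+2
9+3+2+1
8+7
8+6+1
8+5+2
8+4+3
8+4+2+1
7+6+2
7+5+3
7+5+2+1
7+4+3+1
6+5+4
6+5+3+1
6+4+3+2
5+4+3+2+1
That's 24 in total.

24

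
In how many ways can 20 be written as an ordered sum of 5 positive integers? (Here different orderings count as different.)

3876

By stars and bars with positive parts, the count is C(19,4) = 3876.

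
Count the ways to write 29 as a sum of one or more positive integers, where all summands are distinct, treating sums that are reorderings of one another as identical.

A full systematic count gives 256.

256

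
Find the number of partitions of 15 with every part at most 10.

Systematic enumeration (by largest part, then next-largest, …) yields 164.

164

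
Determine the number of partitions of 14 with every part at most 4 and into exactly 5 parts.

6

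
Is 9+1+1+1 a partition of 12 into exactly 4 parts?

Yes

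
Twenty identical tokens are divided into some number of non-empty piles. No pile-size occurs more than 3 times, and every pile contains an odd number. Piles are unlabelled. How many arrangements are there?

27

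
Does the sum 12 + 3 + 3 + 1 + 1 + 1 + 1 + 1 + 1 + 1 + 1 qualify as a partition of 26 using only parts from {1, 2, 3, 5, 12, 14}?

Yes

The parts sum to 26, and the condition 'each summand belongs to {1, 2, 3, 5, 12, 14}' holds.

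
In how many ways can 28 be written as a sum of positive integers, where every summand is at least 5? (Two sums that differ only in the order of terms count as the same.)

A partial list (first 12 by largest part):
28
5, 23
6, 22
7, 21
8, 20
9, 19
10, 18
5, 5, 18
11, 17
5, 6, 17
12, 16
5, 7, 16
…and 38 more, for 50 total.

50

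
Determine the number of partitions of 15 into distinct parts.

A partial list (first 12 by largest part):
15
14 + 1
13 + 2
12 + 3
12 + 2 + 1
11 + 4
11 + 3 + 1
10 + 5
10 + 4 + 1
10 + 3 + 2
9 + 6
9 + 5 + 1
…and 15 more, for 27 total.

27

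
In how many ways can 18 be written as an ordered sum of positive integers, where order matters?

There are 17 gaps and each independently is a cut or not, giving 2^17 = 131072.

131072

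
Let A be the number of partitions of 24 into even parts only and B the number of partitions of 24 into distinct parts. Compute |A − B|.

45

Partitions of 24 into even parts only: 77.
Partitions of 24 into distinct parts: 122.
|77 − 122| = 45.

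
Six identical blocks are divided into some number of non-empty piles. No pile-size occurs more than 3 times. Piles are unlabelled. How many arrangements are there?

9

The partitions of 6 that satisfy the conditions:
6
5+1
4+2
4+1+1
3+3
3+2+1
3+1+1+1
2+2+2
2+2+1+1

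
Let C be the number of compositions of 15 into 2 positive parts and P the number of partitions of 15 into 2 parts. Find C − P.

Compositions: C(14,1) = 14.
Unordered (partitions into 2 parts): 7.
Difference: 14 − 7 = 7.

7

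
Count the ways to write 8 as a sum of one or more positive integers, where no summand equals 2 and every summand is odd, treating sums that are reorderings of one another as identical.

6

The partitions of 8 that satisfy the conditions:
1 + 7
3 + 5
1 + 1 + 1 + 5
1 + 1 + 3 + 3
1 + 1 + 1 + 1 + 1 + 3
1 + 1 + 1 + 1 + 1 + 1 + 1 + 1
Counting gives 6.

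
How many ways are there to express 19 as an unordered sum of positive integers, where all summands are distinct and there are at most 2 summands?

Listing the qualifying partitions of 19:
19
18+1
17+2
16+3
15+4
14+5
13+6
12+7
11+8
10+9

10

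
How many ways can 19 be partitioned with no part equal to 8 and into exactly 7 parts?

58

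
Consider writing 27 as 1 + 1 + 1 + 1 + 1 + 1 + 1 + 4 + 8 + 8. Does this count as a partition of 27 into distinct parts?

No

The parts sum to 27, and the condition 'all summands are distinct' is violated.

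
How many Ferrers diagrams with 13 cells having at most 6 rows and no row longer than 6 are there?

42

A partial list (first 12 by largest part):
6, 6, 1
6, 5, 2
6, 5, 1, 1
6, 4, 3
6, 4, 2, 1
6, 4, 1, 1, 1
6, 3, 3, 1
6, 3, 2, 2
6, 3, 2, 1, 1
6, 3, 1, 1, 1, 1
6, 2, 2, 2, 1
6, 2, 2, 1, 1, 1
…and 30 more, for 42 total.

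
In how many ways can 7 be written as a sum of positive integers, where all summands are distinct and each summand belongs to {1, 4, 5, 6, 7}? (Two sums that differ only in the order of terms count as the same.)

The partitions of 7 that satisfy the conditions:
7
1 + 6

2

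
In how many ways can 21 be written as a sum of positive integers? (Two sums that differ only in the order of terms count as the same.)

792

Direct enumeration gives 792 partitions.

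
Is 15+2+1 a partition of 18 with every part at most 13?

The parts sum to 18, and the condition 'no summand exceeds 13' is violated.

No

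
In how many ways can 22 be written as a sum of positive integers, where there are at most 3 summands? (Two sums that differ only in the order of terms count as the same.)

52

A partial list (first 12 by largest part):
22
1, 21
2, 20
1, 1, 20
3, 19
1, 2, 19
4, 18
1, 3, 18
2, 2, 18
5, 17
1, 4, 17
2, 3, 17
…and 40 more, for 52 total.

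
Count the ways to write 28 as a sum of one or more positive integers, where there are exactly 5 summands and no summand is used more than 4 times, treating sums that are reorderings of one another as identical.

Counting exhaustively, 291 partitions satisfy the conditions.

291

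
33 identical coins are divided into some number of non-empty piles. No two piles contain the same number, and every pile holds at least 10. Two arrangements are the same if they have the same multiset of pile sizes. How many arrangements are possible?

9

The partitions of 33 that satisfy the conditions:
33
23, 10
22, 11
21, 12
20, 13
19, 14
18, 15
17, 16
12, 11, 10
That's 9 in total.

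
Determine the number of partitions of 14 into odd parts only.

They are:
13 + 1
11 + 3
11 + 1 + 1 + 1
9 + 5
9 + 3 + 1 + 1
9 + 1 + 1 + 1 + 1 + 1
7 + 7
7 + 5 + 1 + 1
7 + 3 + 3 + 1
7 + 3 + 1 + 1 + 1 + 1
7 + 1 + 1 + 1 + 1 + 1 + 1 + 1
5 + 5 + 3 + 1
5 + 5 + 1 + 1 + 1 + 1
5 + 3 + 3 + 3
5 + 3 + 3 + 1 + 1 + 1
5 + 3 + 1 + 1 + 1 + 1 + 1 + 1
5 + 1 + 1 + 1 + 1 + 1 + 1 + 1 + 1 + 1
3 + 3 + 3 + 3 + 1 + 1
3 + 3 + 3 + 1 + 1 + 1 + 1 + 1
3 + 3 + 1 + 1 + 1 + 1 + 1 + 1 + 1 + 1
3 + 1 + 1 + 1 + 1 + 1 + 1 + 1 + 1 + 1 + 1 + 1
1 + 1 + 1 + 1 + 1 + 1 + 1 + 1 + 1 + 1 + 1 + 1 + 1 + 1

22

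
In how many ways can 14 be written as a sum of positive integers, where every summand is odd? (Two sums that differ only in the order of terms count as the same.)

22

Listing the qualifying partitions of 14:
13+1
11+3
11+1+1+1
9+5
9+3+1+1
9+1+1+1+1+1
7+7
7+5+1+1
7+3+3+1
7+3+1+1+1+1
7+1+1+1+1+1+1+1
5+5+3+1
5+5+1+1+1+1
5+3+3+3
5+3+3+1+1+1
5+3+1+1+1+1+1+1
5+1+1+1+1+1+1+1+1+1
3+3+3+3+1+1
3+3+3+1+1+1+1+1
3+3+1+1+1+1+1+1+1+1
3+1+1+1+1+1+1+1+1+1+1+1
1+1+1+1+1+1+1+1+1+1+1+1+1+1
That's 22 in total.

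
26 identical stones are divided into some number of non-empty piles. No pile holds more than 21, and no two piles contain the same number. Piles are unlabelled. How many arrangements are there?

Counting exhaustively, 158 partitions satisfy the conditions.

158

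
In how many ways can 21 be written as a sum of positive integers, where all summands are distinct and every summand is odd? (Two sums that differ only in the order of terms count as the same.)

The partitions of 21 that satisfy the conditions:
21
17, 3, 1
15, 5, 1
13, 7, 1
13, 5, 3
11, 9, 1
11, 7, 3
9, 7, 5

8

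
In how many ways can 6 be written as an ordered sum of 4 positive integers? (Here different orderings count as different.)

By stars and bars with positive parts, the count is C(5,3) = 10.

10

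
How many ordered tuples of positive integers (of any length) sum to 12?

2048

Each of the 11 gaps between 12 units is either a break or not: 2^11 = 2048.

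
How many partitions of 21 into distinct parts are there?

Enumerating by decreasing first part gives 76 partitions in all.

76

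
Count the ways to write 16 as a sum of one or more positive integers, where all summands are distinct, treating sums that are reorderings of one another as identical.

32

A partial list (first 12 by largest part):
16
15,1
14,2
13,3
13,2,1
12,4
12,3,1
11,5
11,4,1
11,3,2
10,6
10,5,1
…and 20 more, for 32 total.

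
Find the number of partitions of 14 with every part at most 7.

There are 105 such partitions.

105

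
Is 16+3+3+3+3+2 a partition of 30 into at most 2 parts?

No

The parts sum to 30, and the condition 'there are at most 2 summands' is violated.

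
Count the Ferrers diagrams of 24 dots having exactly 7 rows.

201

Systematic enumeration (by largest part, then next-largest, …) yields 201.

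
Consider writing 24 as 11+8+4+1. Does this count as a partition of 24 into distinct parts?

Yes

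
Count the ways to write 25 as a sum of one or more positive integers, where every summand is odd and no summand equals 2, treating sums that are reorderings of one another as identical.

142

A full systematic count gives 142.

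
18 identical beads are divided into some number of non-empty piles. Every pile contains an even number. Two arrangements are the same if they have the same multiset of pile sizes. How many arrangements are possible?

30

There are too many to list fully; the first 12 (by largest part) are:
18
16 + 2
14 + 4
14 + 2 + 2
12 + 6
12 + 4 + 2
12 + 2 + 2 + 2
10 + 8
10 + 6 + 2
10 + 4 + 4
10 + 4 + 2 + 2
10 + 2 + 2 + 2 + 2
…and 18 more, for 30 total.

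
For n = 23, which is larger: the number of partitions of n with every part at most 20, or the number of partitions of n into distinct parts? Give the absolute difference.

1147

Partitions of 23 with every part at most 20: 1251.
Partitions of 23 into distinct parts: 104.
|1251 − 104| = 1147.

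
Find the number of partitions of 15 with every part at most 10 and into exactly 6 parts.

26

A partial list (first 12 by largest part):
10, 1, 1, 1, 1, 1
9, 2, 1, 1, 1, 1
8, 3, 1, 1, 1, 1
8, 2, 2, 1, 1, 1
7, 4, 1, 1, 1, 1
7, 3, 2, 1, 1, 1
7, 2, 2, 2, 1, 1
6, 5, 1, 1, 1, 1
6, 4, 2, 1, 1, 1
6, 3, 3, 1, 1, 1
6, 3, 2, 2, 1, 1
6, 2, 2, 2, 2, 1
…and 14 more, for 26 total.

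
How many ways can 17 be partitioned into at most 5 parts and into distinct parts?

38

A partial list (first 12 by largest part):
17
16+1
15+2
14+3
14+2+1
13+4
13+3+1
12+5
12+4+1
12+3+2
11+6
11+5+1
…and 26 more, for 38 total.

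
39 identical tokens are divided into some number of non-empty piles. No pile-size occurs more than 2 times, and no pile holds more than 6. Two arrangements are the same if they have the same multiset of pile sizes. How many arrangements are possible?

Enumerating:
6+6+5+5+4+4+3+3+2+1
6+6+5+5+4+4+3+2+2+1+1

2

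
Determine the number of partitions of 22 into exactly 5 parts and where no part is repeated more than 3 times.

114

Direct enumeration gives 114 partitions.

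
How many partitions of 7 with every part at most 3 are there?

8

The partitions of 7 that satisfy the conditions:
3, 3, 1
3, 2, 2
3, 2, 1, 1
3, 1, 1, 1, 1
2, 2, 2, 1
2, 2, 1, 1, 1
2, 1, 1, 1, 1, 1
1, 1, 1, 1, 1, 1, 1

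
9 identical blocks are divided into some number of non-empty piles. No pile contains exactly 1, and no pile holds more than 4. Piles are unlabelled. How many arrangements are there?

3

Listing the qualifying partitions of 9:
2,3,4
3,3,3
2,2,2,3
That's 3 in total.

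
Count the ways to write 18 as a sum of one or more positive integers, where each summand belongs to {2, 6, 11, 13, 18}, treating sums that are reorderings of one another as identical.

5

Listing the qualifying partitions of 18:
18
6+6+6
6+6+2+2+2
6+2+2+2+2+2+2
2+2+2+2+2+2+2+2+2
That's 5 in total.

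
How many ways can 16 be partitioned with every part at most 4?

64

There are too many to list fully; the first 12 (by largest part) are:
4+4+4+4
4+4+4+3+1
4+4+4+2+2
4+4+4+2+1+1
4+4+4+1+1+1+1
4+4+3+3+2
4+4+3+3+1+1
4+4+3+2+2+1
4+4+3+2+1+1+1
4+4+3+1+1+1+1+1
4+4+2+2+2+2
4+4+2+2+2+1+1
…and 52 more, for 64 total.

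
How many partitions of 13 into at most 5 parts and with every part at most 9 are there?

A partial list (first 12 by largest part):
4 + 9
1 + 3 + 9
2 + 2 + 9
1 + 1 + 2 + 9
1 + 1 + 1 + 1 + 9
5 + 8
1 + 4 + 8
2 + 3 + 8
1 + 1 + 3 + 8
1 + 2 + 2 + 8
1 + 1 + 1 + 2 + 8
6 + 7
…and 38 more, for 50 total.

50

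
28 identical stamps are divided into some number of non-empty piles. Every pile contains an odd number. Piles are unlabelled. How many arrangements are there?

Enumerating by decreasing first part gives 222 partitions in all.

222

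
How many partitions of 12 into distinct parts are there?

15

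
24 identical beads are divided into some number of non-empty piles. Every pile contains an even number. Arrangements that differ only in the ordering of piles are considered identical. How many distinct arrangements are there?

77

Counting exhaustively, 77 partitions satisfy the conditions.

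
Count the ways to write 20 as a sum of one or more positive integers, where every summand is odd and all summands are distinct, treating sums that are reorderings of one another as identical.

7

Enumerating:
19 + 1
17 + 3
15 + 5
13 + 7
11 + 9
11 + 5 + 3 + 1
9 + 7 + 3 + 1
Counting gives 7.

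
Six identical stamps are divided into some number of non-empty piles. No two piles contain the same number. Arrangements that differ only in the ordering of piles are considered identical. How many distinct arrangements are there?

4

Listing the qualifying partitions of 6:
6
5,1
4,2
3,2,1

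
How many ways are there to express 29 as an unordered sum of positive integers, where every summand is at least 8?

13

The partitions of 29 that satisfy the conditions:
29
21, 8
20, 9
19, 10
18, 11
17, 12
16, 13
15, 14
13, 8, 8
12, 9, 8
11, 10, 8
11, 9, 9
10, 10, 9
Counting gives 13.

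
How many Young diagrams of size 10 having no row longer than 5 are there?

30

There are too many to list fully; the first 12 (by largest part) are:
5,5
5,4,1
5,3,2
5,3,1,1
5,2,2,1
5,2,1,1,1
5,1,1,1,1,1
4,4,2
4,4,1,1
4,3,3
4,3,2,1
4,3,1,1,1
…and 18 more, for 30 total.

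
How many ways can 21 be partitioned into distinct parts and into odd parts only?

The partitions of 21 that satisfy the conditions:
21
17,3,1
15,5,1
13,7,1
13,5,3
11,9,1
11,7,3
9,7,5
Counting gives 8.

8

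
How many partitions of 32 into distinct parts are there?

390

Systematic enumeration (by largest part, then next-largest, …) yields 390.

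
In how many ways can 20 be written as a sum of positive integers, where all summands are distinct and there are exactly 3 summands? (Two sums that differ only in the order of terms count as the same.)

24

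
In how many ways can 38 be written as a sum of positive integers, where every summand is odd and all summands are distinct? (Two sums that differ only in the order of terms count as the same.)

37

A partial list (first 12 by largest part):
1+37
3+35
5+33
7+31
9+29
1+3+5+29
11+27
1+3+7+27
13+25
1+3+9+25
1+5+7+25
15+23
…and 25 more, for 37 total.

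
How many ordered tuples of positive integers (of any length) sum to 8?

There are 7 gaps and each independently is a cut or not, giving 2^7 = 128.

128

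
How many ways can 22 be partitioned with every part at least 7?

The partitions of 22 that satisfy the conditions:
22
15, 7
14, 8
13, 9
12, 10
11, 11
8, 7, 7
That's 7 in total.

7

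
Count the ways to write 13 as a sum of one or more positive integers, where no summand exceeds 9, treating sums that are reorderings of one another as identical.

Enumerating by decreasing first part gives 94 partitions in all.

94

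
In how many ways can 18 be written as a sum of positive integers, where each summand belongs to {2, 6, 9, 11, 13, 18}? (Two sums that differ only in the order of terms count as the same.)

6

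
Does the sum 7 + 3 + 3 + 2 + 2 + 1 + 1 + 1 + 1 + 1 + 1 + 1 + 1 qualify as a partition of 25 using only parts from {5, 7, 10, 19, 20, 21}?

No

The parts sum to 25, and the condition 'each summand belongs to {5, 7, 10, 19, 20, 21}' is violated.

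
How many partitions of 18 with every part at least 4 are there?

16

Enumerating:
18
14,4
13,5
12,6
11,7
10,8
10,4,4
9,9
9,5,4
8,6,4
8,5,5
7,7,4
7,6,5
6,6,6
6,4,4,4
5,5,4,4
That's 16 in total.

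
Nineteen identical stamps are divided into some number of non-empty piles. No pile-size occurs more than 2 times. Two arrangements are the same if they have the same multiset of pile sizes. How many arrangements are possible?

163

Enumerating by decreasing first part gives 163 partitions in all.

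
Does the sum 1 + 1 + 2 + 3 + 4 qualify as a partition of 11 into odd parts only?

No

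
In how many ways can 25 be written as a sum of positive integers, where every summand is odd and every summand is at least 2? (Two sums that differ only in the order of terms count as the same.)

20

Listing the qualifying partitions of 25:
25
19,3,3
17,5,3
15,7,3
15,5,5
13,9,3
13,7,5
13,3,3,3,3
11,11,3
11,9,5
11,7,7
11,5,3,3,3
9,9,7
9,7,3,3,3
9,5,5,3,3
7,7,5,3,3
7,5,5,5,3
7,3,3,3,3,3,3
5,5,5,5,5
5,5,3,3,3,3,3
That's 20 in total.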